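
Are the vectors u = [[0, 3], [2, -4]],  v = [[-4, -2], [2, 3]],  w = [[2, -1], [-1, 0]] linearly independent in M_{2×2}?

Take coordinates with respect to the standard basis {E₁₁, E₁₂, E₂₁, E₂₂}.
Place the vectors as rows of a 3×4 matrix and reduce to echelon form.
The reduction yields 3 nonzero rows, so the rank is 3.
Since rank = 3 (the number of vectors), the set is linearly independent.

linearly independent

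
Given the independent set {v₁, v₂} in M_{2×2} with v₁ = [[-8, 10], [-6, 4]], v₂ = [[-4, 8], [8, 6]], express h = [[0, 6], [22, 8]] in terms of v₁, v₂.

Take coordinate vectors relative to {E₁₁, E₁₂, E₂₁, E₂₂}.
Set up the augmented matrix [v₁ | v₂ | h] and row-reduce.
The system has the unique solution (α₁, α₂) = (-1, 2).

h = -v₁ + 2v₂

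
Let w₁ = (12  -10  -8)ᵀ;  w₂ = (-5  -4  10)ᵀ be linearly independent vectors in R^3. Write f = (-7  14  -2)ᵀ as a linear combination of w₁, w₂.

f = -w₁ - w₂

Since w₁, w₂ are independent, the coefficients expressing f are uniquely determined by a linear system.
The system has the unique solution (α₁, α₂) = (-1, -1).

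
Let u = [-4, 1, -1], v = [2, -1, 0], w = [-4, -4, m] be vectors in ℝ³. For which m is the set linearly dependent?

Place the vectors as rows of a 3×3 matrix; dependence ⇔ determinant zero.
The determinant works out to 2*m + 12.
This vanishes exactly when m = -6.

m = -6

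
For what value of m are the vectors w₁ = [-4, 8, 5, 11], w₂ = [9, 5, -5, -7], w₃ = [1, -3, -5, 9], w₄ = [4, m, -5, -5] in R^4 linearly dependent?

The set is linearly dependent precisely when det[w₁; w₂; w₃; w₄] = 0.
Cofactor expansion gives det = -560*m - 2560.
Setting this to zero gives m = -32/7.

m = -32/7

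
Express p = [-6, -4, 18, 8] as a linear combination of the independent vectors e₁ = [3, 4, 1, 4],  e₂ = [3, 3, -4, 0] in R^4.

Since e₁, e₂ are independent, the coefficients expressing p are uniquely determined by a linear system.
Back-substitution yields (α₁, α₂) = (2, -4).

p = 2e₁ - 4e₂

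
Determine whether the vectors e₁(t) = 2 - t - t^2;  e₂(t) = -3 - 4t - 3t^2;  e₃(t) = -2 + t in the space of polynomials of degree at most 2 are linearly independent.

linearly independent

Write each element as a coordinate vector in ℝ³ using {1, t, t^2}.
The matrix [e₁|e₂|e₃] has determinant 11.
A nonzero determinant means the columns are linearly independent.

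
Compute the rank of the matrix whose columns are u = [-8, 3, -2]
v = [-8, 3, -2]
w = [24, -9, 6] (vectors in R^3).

Apply Gaussian elimination to the matrix whose rows are u, v, w.
The echelon form has 1 nonzero row, so the rank is 1.

1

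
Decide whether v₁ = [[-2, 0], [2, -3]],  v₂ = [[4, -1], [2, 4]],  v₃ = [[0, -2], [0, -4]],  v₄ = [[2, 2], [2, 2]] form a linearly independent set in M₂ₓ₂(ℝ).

linearly independent

Take coordinates with respect to the standard basis {E₁₁, E₁₂, E₂₁, E₂₂}.
Place the vectors as rows of a 4×4 matrix and reduce to echelon form.
The reduction yields 4 nonzero rows, so the rank is 4.
Since rank = 4 (the number of vectors), the set is linearly independent.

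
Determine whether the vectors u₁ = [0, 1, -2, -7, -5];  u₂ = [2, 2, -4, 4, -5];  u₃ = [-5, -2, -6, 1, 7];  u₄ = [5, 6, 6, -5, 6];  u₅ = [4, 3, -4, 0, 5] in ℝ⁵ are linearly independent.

Form the 5×5 matrix with these as columns; its determinant is 18788.
A nonzero determinant means the columns are linearly independent.

linearly independent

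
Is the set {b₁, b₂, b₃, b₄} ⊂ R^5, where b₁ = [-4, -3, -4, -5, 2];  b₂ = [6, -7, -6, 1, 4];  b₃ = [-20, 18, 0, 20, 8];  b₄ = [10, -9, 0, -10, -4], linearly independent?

One vector is a scalar multiple of another, so the set is dependent.

linearly dependent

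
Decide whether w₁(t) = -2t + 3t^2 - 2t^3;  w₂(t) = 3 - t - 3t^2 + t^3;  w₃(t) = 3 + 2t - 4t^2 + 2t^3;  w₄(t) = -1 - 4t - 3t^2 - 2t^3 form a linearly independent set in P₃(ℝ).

linearly independent

Take coordinates with respect to the standard basis {1, t, …, t^3}.
Row-reduce the matrix whose columns are w₁, w₂, w₃, w₄.
The reduction yields 4 nonzero rows, so the rank is 4.
Since rank = 4 (the number of vectors), the set is linearly independent.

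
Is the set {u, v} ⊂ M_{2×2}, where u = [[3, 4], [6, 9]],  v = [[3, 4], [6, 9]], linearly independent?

linearly dependent

Write each element as a coordinate vector in ℝ⁴ using {E₁₁, E₁₂, E₂₁, E₂₂}.
Row-reduce the matrix whose columns are u, v.
The reduction yields 1 nonzero row, so the rank is 1.
Since rank 1 < 2, the set is linearly dependent.
Indeed u - v = 0.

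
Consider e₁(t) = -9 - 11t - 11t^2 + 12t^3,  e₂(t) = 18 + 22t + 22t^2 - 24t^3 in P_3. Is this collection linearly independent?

Take coordinates with respect to the standard basis {1, t, …, t^3}.
Place the vectors as rows of a 2×4 matrix and reduce to echelon form.
The reduction yields 1 nonzero row, so the rank is 1.
Since rank 1 < 2, the set is linearly dependent.

linearly dependent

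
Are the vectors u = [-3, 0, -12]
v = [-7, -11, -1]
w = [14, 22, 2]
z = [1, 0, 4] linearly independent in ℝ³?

linearly dependent

There are 4 vectors in a 3-dimensional space, so they cannot be linearly independent.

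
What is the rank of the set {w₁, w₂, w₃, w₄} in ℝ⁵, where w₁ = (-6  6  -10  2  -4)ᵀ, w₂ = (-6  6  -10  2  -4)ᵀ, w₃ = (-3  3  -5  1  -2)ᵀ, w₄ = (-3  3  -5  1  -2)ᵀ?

1

Row-reduce the 4×5 matrix with these as rows.
Exactly 1 pivot survives; hence the rank is 1.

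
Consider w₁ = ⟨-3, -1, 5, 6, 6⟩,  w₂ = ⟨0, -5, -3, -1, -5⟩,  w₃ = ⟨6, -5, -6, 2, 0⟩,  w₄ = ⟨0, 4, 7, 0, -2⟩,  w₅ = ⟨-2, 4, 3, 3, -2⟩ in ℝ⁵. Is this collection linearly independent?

Form the 5×5 matrix with these as columns; its determinant is 12051.
A nonzero determinant means the columns are linearly independent.

linearly independent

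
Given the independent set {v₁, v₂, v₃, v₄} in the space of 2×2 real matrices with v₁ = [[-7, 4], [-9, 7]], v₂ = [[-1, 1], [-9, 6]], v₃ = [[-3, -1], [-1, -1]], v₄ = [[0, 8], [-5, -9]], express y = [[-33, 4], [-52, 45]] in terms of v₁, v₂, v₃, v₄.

y = 3v₁ + 3v₂ + 3v₃ - v₄

Work in coordinates with respect to the standard basis {E₁₁, E₁₂, E₂₁, E₂₂}.
Write y = a₁v₁ + … + a₄v₄ and equate components.
Back-substitution yields (a₁, …, a₄) = (3, 3, 3, -1).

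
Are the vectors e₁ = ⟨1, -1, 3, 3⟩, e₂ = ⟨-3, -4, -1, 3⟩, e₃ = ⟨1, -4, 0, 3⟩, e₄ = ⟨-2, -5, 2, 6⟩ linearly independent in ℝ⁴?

Row-reduce the matrix whose columns are e₁, e₂, e₃, e₄.
The reduction yields 3 nonzero rows, so the rank is 3.
Since rank 3 < 4, the set is linearly dependent.
Indeed e₁ + e₂ - e₄ = 0.

linearly dependent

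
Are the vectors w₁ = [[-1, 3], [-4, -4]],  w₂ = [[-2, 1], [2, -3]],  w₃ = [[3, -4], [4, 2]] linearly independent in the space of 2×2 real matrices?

linearly independent

Write each element as a coordinate vector in ℝ⁴ using {E₁₁, E₁₂, E₂₁, E₂₂}.
Row-reduce the matrix whose columns are w₁, w₂, w₃.
The reduction yields 3 nonzero rows, so the rank is 3.
Since rank = 3 (the number of vectors), the set is linearly independent.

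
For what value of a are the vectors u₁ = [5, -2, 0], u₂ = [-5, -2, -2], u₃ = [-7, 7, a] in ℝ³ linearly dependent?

a = 21/10

The set is linearly dependent precisely when det[u₁; u₂; u₃] = 0.
The determinant works out to 42 - 20*a.
Solving 42 - 20*a = 0 yields a = 21/10.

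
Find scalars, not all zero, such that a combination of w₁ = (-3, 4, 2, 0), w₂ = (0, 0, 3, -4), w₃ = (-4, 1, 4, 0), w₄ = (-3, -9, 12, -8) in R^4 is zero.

Write the vectors as columns of a matrix and find a nonzero vector in its null space.
A generator of the null space is (3, -2, -3, 1).

3w₁ - 2w₂ - 3w₃ + w₄ = 0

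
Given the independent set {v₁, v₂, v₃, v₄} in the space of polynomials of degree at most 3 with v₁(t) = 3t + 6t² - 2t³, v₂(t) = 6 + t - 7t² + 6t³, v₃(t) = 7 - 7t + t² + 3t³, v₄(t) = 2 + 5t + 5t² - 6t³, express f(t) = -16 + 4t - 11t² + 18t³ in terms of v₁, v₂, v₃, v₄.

Work in coordinates with respect to the standard basis {1, t, …, t³}.
Write f = a₁v₁ + … + a₄v₄ and equate components.
Row-reducing the augmented matrix gives the unique coefficients (a₁, …, a₄) = (3, 1, -2, -4).

f = 3v₁ + v₂ - 2v₃ - 4v₄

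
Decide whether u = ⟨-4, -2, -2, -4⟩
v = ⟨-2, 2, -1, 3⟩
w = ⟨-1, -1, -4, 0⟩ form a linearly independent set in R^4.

linearly independent

Place the vectors as rows of a 3×4 matrix and reduce to echelon form.
The reduction yields 3 nonzero rows, so the rank is 3.
Since rank = 3 (the number of vectors), the set is linearly independent.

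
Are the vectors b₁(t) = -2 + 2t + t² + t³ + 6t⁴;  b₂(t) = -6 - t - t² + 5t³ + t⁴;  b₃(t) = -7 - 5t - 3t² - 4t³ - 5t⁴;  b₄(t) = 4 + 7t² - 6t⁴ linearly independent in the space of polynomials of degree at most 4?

Take coordinates with respect to the standard basis {1, t, …, t⁴}.
Row-reduce the matrix whose columns are b₁, b₂, b₃, b₄.
The reduction yields 4 nonzero rows, so the rank is 4.
Since rank = 4 (the number of vectors), the set is linearly independent.

linearly independent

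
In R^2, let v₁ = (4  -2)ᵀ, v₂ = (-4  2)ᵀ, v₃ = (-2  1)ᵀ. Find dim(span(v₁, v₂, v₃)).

dim = 1

Put the 2×3 matrix [v₁|v₂|v₃] into echelon form.
Exactly 1 pivot survives; hence the rank is 1.
(With 3 elements in a 2-dimensional space the rank is at most 2.)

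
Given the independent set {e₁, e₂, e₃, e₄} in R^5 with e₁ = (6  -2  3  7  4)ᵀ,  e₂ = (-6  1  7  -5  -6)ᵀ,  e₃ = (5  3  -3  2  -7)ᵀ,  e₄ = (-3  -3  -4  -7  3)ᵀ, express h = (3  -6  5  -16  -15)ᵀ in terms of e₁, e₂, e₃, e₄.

Since e₁, e₂, e₃, e₄ are independent, the coefficients expressing h are uniquely determined by a linear system.
The system has the unique solution (α₁, …, α₄) = (3, 3, 3, 4).

h = 3e₁ + 3e₂ + 3e₃ + 4e₄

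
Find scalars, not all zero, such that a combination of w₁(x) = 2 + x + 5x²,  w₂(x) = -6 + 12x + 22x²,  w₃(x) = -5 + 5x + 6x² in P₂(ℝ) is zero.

2w₁ - w₂ + 2w₃ = 0

Write each element as a vector in ℝ³ using {1, x, x²}.
Row-reduce the matrix with w₁, w₂, w₃ as columns; the null space gives the coefficients.
One solution (up to scaling) is (2, -1, 2).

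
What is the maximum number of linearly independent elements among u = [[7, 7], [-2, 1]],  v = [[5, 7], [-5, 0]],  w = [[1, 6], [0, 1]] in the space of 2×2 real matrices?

3

Pass to coordinate vectors with respect to the basis {E₁₁, E₁₂, E₂₁, E₂₂}.
Put the 4×3 matrix [u|v|w] into echelon form.
The echelon form has 3 nonzero rows, so the rank is 3.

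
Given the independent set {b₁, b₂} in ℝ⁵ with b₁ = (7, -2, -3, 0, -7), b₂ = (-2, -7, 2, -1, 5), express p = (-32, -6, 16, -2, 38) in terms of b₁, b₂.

p = -4b₁ + 2b₂

Set up the augmented matrix [b₁ | b₂ | p] and row-reduce.
The system has the unique solution (a₁, a₂) = (-4, 2).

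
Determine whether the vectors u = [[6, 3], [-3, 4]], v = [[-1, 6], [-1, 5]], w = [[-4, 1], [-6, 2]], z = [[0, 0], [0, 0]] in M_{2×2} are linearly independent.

Write each element as a coordinate vector in ℝ⁴ using {E₁₁, E₁₂, E₂₁, E₂₂}.
One of the vectors is the zero vector, so the set is linearly dependent.

linearly dependent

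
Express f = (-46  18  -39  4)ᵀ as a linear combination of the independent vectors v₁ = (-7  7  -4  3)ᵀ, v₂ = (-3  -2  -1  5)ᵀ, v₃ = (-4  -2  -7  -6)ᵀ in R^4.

f = 4v₁ + 2v₂ + 3v₃

Write f = c₁v₁ + … + c₃v₃ and equate components.
Back-substitution yields (c₁, c₂, c₃) = (4, 2, 3).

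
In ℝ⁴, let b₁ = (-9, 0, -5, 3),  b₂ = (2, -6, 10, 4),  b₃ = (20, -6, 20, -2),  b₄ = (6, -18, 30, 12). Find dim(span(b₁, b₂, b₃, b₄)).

Row-reduce the 4×4 matrix with these as rows.
There are 2 pivot columns, so rank = 2.

dim = 2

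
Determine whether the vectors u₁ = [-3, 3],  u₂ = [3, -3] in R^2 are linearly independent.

Form the 2×2 matrix with these as columns; its determinant is 0.
A zero determinant means the columns are linearly dependent.

linearly dependent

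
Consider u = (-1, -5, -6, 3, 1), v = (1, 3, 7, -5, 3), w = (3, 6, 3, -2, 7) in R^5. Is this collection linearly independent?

linearly independent

Place the vectors as rows of a 3×5 matrix and reduce to echelon form.
The reduction yields 3 nonzero rows, so the rank is 3.
Since rank = 3 (the number of vectors), the set is linearly independent.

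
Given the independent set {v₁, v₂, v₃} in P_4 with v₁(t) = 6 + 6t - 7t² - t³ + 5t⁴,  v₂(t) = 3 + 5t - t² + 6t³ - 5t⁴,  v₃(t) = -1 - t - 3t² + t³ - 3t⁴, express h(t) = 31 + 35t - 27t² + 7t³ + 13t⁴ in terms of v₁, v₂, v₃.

Work in coordinates with respect to the standard basis {1, t, …, t⁴}.
Set up the augmented matrix [v₁ | v₂ | v₃ | h] and row-reduce.
Back-substitution yields (c₁, c₂, c₃) = (4, 2, -1).

h = 4v₁ + 2v₂ - v₃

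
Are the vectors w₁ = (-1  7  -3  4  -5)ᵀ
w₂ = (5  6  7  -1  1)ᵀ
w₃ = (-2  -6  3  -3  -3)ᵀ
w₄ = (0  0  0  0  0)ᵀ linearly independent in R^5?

linearly dependent

One of the vectors is the zero vector, so the set is linearly dependent.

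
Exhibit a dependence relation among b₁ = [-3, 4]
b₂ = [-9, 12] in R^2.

3b₁ - b₂ = 0

Row-reduce the matrix with b₁, b₂ as columns; the null space gives the coefficients.
A generator of the null space is (3, -1).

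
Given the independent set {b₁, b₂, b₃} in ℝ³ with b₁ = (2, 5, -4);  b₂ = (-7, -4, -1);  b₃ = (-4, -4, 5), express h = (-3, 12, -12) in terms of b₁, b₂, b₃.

Solve the system with b₁, b₂, b₃ as columns and h as the right-hand side.
Row-reducing the augmented matrix gives the unique coefficients (c₁, c₂, c₃) = (4, 1, 1).

h = 4b₁ + b₂ + b₃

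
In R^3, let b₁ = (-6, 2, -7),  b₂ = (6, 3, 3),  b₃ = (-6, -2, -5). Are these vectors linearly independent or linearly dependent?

linearly independent

Form the 3×3 matrix with these as columns; its determinant is 36.
A nonzero determinant means the columns are linearly independent.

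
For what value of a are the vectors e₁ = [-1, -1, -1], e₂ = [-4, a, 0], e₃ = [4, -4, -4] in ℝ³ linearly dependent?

The set is linearly dependent precisely when det[e₁; e₂; e₃] = 0.
The determinant works out to 8*a.
Solving 8*a = 0 yields a = 0.

a = 0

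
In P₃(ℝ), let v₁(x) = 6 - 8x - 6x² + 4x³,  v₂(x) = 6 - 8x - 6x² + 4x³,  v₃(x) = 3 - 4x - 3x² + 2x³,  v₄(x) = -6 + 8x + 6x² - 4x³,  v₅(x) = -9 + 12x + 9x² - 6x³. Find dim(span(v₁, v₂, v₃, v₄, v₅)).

Use coordinates relative to {1, x, …, x³}.
Row-reduce the 5×4 matrix with these as rows.
Exactly 1 pivot survives; hence the rank is 1.
(With 5 elements in a 4-dimensional space the rank is at most 4.)

dim = 1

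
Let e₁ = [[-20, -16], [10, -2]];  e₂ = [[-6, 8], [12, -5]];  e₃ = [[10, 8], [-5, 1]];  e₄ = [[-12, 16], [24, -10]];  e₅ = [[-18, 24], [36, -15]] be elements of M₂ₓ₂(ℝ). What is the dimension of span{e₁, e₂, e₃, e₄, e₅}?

dim = 2

Use coordinates relative to {E₁₁, E₁₂, E₂₁, E₂₂}.
Form the matrix with e₁, e₂, e₃, e₄, e₅ as columns and reduce.
There are 2 pivot columns, so rank = 2.
(With 5 elements in a 4-dimensional space the rank is at most 4.)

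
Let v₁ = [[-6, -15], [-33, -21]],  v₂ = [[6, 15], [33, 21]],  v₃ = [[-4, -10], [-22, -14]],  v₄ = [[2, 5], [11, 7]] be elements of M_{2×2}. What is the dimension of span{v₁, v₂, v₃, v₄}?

Use coordinates relative to {E₁₁, E₁₂, E₂₁, E₂₂}.
Row-reduce the 4×4 matrix with these as rows.
Reduction leaves 1 leading entry, giving rank 1.

1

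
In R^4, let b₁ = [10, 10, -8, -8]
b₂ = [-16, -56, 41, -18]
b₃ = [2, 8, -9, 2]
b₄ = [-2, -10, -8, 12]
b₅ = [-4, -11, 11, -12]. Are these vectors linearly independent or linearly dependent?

There are 5 vectors in a 4-dimensional space, so they cannot be linearly independent.

linearly dependent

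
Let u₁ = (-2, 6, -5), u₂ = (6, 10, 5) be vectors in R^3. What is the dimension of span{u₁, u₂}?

Row-reduce the 2×3 matrix with these as rows.
Exactly 2 pivots survive; hence the rank is 2.

2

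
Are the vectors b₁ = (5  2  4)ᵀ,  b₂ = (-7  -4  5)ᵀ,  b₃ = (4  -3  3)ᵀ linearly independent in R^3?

linearly independent

Place the vectors as rows of a 3×3 matrix and reduce to echelon form.
The reduction yields 3 nonzero rows, so the rank is 3.
Since rank = 3 (the number of vectors), the set is linearly independent.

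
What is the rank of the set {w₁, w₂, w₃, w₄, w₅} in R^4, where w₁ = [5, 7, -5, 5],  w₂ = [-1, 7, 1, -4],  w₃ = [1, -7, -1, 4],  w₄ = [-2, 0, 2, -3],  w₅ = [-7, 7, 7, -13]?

2

Put the 4×5 matrix [w₁|w₂|w₃|w₄|w₅] into echelon form.
Reduction leaves 2 leading entries, giving rank 2.
(With 5 elements in a 4-dimensional space the rank is at most 4.)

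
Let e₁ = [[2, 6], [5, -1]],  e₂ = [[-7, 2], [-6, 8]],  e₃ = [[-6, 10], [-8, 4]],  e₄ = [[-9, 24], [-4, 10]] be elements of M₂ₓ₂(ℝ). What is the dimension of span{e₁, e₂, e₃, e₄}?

Use coordinates relative to {E₁₁, E₁₂, E₂₁, E₂₂}.
Put the 4×4 matrix [e₁|e₂|e₃|e₄] into echelon form.
Reduction leaves 3 leading entries, giving rank 3.

dim = 3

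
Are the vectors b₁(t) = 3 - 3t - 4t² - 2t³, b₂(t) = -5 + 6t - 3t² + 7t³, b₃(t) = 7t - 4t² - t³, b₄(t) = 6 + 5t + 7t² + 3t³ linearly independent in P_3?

Take coordinates with respect to the standard basis {1, t, …, t³}.
Row-reduce the matrix whose columns are b₁, b₂, b₃, b₄.
The reduction yields 4 nonzero rows, so the rank is 4.
Since rank = 4 (the number of vectors), the set is linearly independent.

linearly independent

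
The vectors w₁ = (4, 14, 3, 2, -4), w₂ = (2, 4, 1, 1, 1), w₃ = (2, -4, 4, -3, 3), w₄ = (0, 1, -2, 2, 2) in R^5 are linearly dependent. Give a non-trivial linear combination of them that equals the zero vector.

w₁ - 3w₂ + w₃ + 2w₄ = 0

Write the vectors as columns of a matrix and find a nonzero vector in its null space.
The free variable yields coefficients (1, -3, 1, 2) (any nonzero multiple also works).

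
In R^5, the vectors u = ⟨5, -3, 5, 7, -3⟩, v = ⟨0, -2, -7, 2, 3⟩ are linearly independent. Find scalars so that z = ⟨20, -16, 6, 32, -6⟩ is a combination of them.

z = 4u + 2v

Since u, v are independent, the coefficients expressing z are uniquely determined by a linear system.
Row-reducing the augmented matrix gives the unique coefficients (c₁, c₂) = (4, 2).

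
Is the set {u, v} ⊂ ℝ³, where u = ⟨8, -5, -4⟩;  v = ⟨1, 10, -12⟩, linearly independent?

linearly independent

Row-reduce the matrix whose columns are u, v.
The reduction yields 2 nonzero rows, so the rank is 2.
Since rank = 2 (the number of vectors), the set is linearly independent.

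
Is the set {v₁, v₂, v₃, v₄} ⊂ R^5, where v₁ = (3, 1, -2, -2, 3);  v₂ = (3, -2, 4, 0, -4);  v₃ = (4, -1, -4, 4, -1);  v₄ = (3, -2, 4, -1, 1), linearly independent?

linearly independent

Place the vectors as rows of a 4×5 matrix and reduce to echelon form.
The reduction yields 4 nonzero rows, so the rank is 4.
Since rank = 4 (the number of vectors), the set is linearly independent.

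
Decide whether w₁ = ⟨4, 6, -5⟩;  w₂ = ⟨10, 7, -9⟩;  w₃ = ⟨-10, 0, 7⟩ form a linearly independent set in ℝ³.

linearly independent

Form the 3×3 matrix with these as columns; its determinant is -34.
A nonzero determinant means the columns are linearly independent.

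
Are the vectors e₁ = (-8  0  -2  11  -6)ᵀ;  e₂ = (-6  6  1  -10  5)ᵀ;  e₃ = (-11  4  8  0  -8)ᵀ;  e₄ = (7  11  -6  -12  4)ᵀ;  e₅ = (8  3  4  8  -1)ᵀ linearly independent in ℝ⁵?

Form the 5×5 matrix with these as columns; its determinant is -200321.
A nonzero determinant means the columns are linearly independent.

linearly independent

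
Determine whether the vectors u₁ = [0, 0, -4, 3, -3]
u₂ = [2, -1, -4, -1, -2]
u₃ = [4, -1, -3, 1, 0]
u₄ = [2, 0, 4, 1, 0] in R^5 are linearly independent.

linearly independent

Row-reduce the matrix whose columns are u₁, u₂, u₃, u₄.
The reduction yields 4 nonzero rows, so the rank is 4.
Since rank = 4 (the number of vectors), the set is linearly independent.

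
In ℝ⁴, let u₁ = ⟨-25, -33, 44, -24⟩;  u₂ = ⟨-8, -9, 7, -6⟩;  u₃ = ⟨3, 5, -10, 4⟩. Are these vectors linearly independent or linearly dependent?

linearly dependent

Row-reduce the matrix whose columns are u₁, u₂, u₃.
The reduction yields 2 nonzero rows, so the rank is 2.
Since rank 2 < 3, the set is linearly dependent.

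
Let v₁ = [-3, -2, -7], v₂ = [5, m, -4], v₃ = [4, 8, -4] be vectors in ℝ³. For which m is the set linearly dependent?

Place the vectors as rows of a 3×3 matrix; dependence ⇔ determinant zero.
Cofactor expansion gives det = 40*m - 384.
Setting this to zero gives m = 48/5.

m = 48/5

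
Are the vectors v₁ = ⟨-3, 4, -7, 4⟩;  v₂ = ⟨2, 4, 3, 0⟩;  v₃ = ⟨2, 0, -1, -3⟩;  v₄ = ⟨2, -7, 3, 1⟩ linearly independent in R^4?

linearly independent

Row-reduce the matrix whose columns are v₁, v₂, v₃, v₄.
The reduction yields 4 nonzero rows, so the rank is 4.
Since rank = 4 (the number of vectors), the set is linearly independent.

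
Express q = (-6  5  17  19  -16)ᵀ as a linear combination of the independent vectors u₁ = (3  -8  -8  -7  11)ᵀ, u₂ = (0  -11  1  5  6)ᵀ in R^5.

q = -2u₁ + u₂

Write q = c₁u₁ + c₂u₂ and equate components.
Back-substitution yields (c₁, c₂) = (-2, 1).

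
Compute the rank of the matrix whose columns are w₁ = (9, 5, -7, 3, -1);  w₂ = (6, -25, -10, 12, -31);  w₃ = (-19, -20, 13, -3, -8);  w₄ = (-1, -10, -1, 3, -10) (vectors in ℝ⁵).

Row-reduce the 4×5 matrix with these as rows.
There are 2 pivot columns, so rank = 2.

2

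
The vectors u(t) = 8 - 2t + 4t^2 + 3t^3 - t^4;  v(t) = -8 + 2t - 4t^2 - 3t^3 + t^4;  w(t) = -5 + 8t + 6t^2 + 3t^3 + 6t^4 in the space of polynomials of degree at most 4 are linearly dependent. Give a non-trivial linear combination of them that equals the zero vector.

Take coordinates with respect to {1, t, …, t^4}.
Row-reduce the matrix with u, v, w as columns; the null space gives the coefficients.
A generator of the null space is (1, 1, 0).

u + v = 0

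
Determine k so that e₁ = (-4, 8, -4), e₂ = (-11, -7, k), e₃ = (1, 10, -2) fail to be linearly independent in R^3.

The vectors are dependent exactly when the determinant of the matrix with rows e₁, e₂, e₃ vanishes.
Expanding, det = 48*k + 180.
Solving 48*k + 180 = 0 yields k = -15/4.

k = -15/4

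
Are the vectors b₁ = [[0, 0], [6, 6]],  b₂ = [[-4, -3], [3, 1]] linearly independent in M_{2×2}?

Write each element as a coordinate vector in ℝ⁴ using {E₁₁, E₁₂, E₂₁, E₂₂}.
Place the vectors as rows of a 2×4 matrix and reduce to echelon form.
The reduction yields 2 nonzero rows, so the rank is 2.
Since rank = 2 (the number of vectors), the set is linearly independent.

linearly independent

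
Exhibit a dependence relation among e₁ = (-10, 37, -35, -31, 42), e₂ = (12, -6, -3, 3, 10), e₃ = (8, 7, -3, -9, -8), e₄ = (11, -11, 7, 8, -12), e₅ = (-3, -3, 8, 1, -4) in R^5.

e₁ - e₂ - e₃ + 3e₄ + e₅ = 0

Write the vectors as columns of a matrix and find a nonzero vector in its null space.
The free variable yields coefficients (1, -1, -1, 3, 1) (any nonzero multiple also works).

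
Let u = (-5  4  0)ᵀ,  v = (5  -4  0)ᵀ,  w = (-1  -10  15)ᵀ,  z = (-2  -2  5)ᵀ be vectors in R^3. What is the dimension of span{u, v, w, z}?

2

Apply Gaussian elimination to the matrix whose rows are u, v, w, z.
The echelon form has 2 nonzero rows, so the rank is 2.
(With 4 elements in a 3-dimensional space the rank is at most 3.)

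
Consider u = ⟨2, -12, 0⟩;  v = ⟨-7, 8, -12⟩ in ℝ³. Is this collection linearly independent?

Place the vectors as rows of a 2×3 matrix and reduce to echelon form.
The reduction yields 2 nonzero rows, so the rank is 2.
Since rank = 2 (the number of vectors), the set is linearly independent.

linearly independent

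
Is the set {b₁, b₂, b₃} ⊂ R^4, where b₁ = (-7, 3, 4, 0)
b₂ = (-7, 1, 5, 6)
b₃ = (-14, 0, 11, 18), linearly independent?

Row-reduce the matrix whose columns are b₁, b₂, b₃.
The reduction yields 2 nonzero rows, so the rank is 2.
Since rank 2 < 3, the set is linearly dependent.
Indeed b₁ - 3b₂ + b₃ = 0.

linearly dependent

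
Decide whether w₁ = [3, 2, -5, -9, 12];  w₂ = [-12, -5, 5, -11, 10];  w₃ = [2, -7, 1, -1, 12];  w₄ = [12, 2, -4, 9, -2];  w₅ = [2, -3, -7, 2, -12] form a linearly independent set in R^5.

The matrix [w₁|w₂|w₃|w₄|w₅] has determinant 3644.
A nonzero determinant means the columns are linearly independent.

linearly independent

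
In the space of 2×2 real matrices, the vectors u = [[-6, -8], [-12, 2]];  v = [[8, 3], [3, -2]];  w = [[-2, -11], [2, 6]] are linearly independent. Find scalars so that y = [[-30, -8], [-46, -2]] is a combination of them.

y = 3u - 2v - 2w

Identify each element with its coordinate vector in ℝ⁴ via {E₁₁, E₁₂, E₂₁, E₂₂}.
Set up the augmented matrix [u | v | w | y] and row-reduce.
Row-reducing the augmented matrix gives the unique coefficients (α₁, α₂, α₃) = (3, -2, -2).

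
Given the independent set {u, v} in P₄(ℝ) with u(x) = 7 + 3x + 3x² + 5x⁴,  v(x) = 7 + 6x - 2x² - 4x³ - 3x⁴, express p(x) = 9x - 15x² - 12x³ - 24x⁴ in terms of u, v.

Work in coordinates with respect to the standard basis {1, x, …, x⁴}.
Set up the augmented matrix [u | v | p] and row-reduce.
Back-substitution yields (a₁, a₂) = (-3, 3).

p = -3u + 3v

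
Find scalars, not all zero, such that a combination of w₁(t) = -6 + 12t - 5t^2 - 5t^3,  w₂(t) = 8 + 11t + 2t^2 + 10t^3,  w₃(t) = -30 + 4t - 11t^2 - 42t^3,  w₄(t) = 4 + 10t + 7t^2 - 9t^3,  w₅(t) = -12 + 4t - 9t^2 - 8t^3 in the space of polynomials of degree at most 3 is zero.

Write each element as a vector in ℝ⁴ using {1, t, …, t^3}.
Row-reduce the matrix with w₁, w₂, w₃, w₄, w₅ as columns; the null space gives the coefficients.
The free variable yields coefficients (1, -2, -1, 1, 1) (any nonzero multiple also works).

w₁ - 2w₂ - w₃ + w₄ + w₅ = 0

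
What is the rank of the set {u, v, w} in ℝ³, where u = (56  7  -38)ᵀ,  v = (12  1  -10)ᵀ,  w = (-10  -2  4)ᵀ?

rank 2

Row-reduce the 3×3 matrix with these as rows.
Reduction leaves 2 leading entries, giving rank 2.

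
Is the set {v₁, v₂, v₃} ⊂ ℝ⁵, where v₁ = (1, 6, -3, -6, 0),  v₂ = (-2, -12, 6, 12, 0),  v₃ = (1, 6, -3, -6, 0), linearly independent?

linearly dependent

Place the vectors as rows of a 3×5 matrix and reduce to echelon form.
The reduction yields 1 nonzero row, so the rank is 1.
Since rank 1 < 3, the set is linearly dependent.
Indeed 2v₁ + v₂ = 0.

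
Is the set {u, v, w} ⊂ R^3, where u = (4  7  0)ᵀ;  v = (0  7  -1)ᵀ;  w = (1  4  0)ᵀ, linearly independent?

linearly independent

The matrix [u|v|w] has determinant 9.
A nonzero determinant means the columns are linearly independent.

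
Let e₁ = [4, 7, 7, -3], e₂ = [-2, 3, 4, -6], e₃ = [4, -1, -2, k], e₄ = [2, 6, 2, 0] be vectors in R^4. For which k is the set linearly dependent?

k = 6

The set is linearly dependent precisely when det[e₁; e₂; e₃; e₄] = 0.
Cofactor expansion gives det = 114*k - 684.
This vanishes exactly when k = 6.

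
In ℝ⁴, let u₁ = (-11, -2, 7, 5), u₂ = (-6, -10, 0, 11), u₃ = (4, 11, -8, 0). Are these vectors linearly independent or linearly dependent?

linearly independent

Place the vectors as rows of a 3×4 matrix and reduce to echelon form.
The reduction yields 3 nonzero rows, so the rank is 3.
Since rank = 3 (the number of vectors), the set is linearly independent.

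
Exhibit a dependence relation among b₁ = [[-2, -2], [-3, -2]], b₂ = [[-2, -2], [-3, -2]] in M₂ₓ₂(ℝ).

b₁ - b₂ = 0

Take coordinates with respect to {E₁₁, E₁₂, E₂₁, E₂₂}.
Solve the homogeneous system with b₁, b₂ as columns by row-reducing the coefficient matrix.
One solution (up to scaling) is (1, -1).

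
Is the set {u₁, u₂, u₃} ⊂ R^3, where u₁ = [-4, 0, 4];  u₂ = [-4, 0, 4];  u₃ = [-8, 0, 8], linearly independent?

linearly dependent

One vector is a scalar multiple of another, so the set is dependent.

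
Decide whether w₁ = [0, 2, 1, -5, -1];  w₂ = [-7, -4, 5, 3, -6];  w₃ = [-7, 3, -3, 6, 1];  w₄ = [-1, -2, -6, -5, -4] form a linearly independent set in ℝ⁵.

Row-reduce the matrix whose columns are w₁, w₂, w₃, w₄.
The reduction yields 4 nonzero rows, so the rank is 4.
Since rank = 4 (the number of vectors), the set is linearly independent.

linearly independent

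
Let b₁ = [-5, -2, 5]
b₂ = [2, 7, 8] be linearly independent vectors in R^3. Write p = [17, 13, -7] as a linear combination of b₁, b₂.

p = -3b₁ + b₂

Since b₁, b₂ are independent, the coefficients expressing p are uniquely determined by a linear system.
Row-reducing the augmented matrix gives the unique coefficients (a₁, a₂) = (-3, 1).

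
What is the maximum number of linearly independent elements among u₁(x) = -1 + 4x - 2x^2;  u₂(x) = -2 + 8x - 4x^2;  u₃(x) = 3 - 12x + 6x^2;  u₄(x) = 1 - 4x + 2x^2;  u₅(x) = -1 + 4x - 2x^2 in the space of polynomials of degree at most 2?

Represent each element by its coordinate vector in ℝ³.
Put the 3×5 matrix [u₁|u₂|u₃|u₄|u₅] into echelon form.
Reduction leaves 1 leading entry, giving rank 1.
(With 5 elements in a 3-dimensional space the rank is at most 3.)

1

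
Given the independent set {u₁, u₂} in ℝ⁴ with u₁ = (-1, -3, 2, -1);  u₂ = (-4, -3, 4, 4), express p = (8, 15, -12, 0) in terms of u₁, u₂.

Solve the system with u₁, u₂ as columns and p as the right-hand side.
Row-reducing the augmented matrix gives the unique coefficients (α₁, α₂) = (-4, -1).

p = -4u₁ - u₂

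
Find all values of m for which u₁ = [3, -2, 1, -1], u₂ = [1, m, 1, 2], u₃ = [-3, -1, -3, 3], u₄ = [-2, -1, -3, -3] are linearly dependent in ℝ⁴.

m = -1/4

The set is linearly dependent precisely when det[u₁; u₂; u₃; u₄] = 0.
Expanding, det = 36*m + 9.
Solving 36*m + 9 = 0 yields m = -1/4.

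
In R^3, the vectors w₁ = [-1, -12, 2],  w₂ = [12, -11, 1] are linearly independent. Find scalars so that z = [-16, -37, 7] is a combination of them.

Since w₁, w₂ are independent, the coefficients expressing z are uniquely determined by a linear system.
Back-substitution yields (α₁, α₂) = (4, -1).

z = 4w₁ - w₂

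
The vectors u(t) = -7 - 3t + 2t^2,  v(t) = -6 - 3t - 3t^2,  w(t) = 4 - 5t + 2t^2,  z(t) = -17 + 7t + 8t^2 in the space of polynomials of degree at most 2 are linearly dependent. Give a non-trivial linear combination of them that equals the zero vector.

Pass to coordinate vectors relative to the basis {1, t, t^2}.
Write the vectors as columns of a matrix and find a nonzero vector in its null space.
The free variable yields coefficients (3, -2, -2, -1) (any nonzero multiple also works).

3u - 2v - 2w - z = 0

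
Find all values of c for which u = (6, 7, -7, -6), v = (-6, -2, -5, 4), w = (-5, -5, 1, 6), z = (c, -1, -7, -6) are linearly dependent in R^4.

c = -46

The set is linearly dependent precisely when det[u; v; w; z] = 0.
The determinant works out to 20*c + 920.
This vanishes exactly when c = -46.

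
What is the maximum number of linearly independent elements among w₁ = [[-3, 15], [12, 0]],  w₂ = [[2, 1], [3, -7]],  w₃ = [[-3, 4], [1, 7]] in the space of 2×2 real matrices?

2

Represent each element by its coordinate vector in ℝ⁴.
Row-reduce the 3×4 matrix with these as rows.
The echelon form has 2 nonzero rows, so the rank is 2.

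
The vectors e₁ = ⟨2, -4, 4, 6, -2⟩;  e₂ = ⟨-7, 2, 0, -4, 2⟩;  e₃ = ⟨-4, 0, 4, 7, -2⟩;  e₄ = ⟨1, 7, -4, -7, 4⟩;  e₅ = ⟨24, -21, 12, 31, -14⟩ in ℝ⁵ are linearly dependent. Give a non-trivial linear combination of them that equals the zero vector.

Solve the homogeneous system with e₁, e₂, e₃, e₄, e₅ as columns by row-reducing the coefficient matrix.
A generator of the null space is (2, -3, 0, -1, -1).

2e₁ - 3e₂ - e₄ - e₅ = 0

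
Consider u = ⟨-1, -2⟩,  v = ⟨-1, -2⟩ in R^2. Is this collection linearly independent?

linearly dependent

Form the 2×2 matrix with these as columns; its determinant is 0.
A zero determinant means the columns are linearly dependent.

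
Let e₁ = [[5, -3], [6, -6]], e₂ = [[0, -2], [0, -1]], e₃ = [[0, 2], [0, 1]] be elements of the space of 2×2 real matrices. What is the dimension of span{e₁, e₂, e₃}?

2

Use coordinates relative to {E₁₁, E₁₂, E₂₁, E₂₂}.
Row-reduce the 3×4 matrix with these as rows.
Reduction leaves 2 leading entries, giving rank 2.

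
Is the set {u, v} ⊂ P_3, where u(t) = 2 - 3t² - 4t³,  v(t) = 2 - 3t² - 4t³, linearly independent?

linearly dependent

Write each element as a coordinate vector in ℝ⁴ using {1, t, …, t³}.
Place the vectors as rows of a 2×4 matrix and reduce to echelon form.
The reduction yields 1 nonzero row, so the rank is 1.
Since rank 1 < 2, the set is linearly dependent.
Indeed u - v = 0.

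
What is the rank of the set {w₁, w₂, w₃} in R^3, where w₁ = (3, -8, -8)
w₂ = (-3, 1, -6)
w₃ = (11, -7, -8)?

Put the 3×3 matrix [w₁|w₂|w₃] into echelon form.
There are 3 pivot columns, so rank = 3.

3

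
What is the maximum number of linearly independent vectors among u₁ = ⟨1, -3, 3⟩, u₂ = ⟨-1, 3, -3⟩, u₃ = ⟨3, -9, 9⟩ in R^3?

1

Row-reduce the 3×3 matrix with these as rows.
The echelon form has 1 nonzero row, so the rank is 1.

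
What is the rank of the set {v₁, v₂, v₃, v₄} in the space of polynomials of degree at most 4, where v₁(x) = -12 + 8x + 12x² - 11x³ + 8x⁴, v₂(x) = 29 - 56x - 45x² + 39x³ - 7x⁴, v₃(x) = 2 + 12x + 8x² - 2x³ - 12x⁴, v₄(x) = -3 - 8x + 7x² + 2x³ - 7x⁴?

3

Use coordinates relative to {1, x, …, x⁴}.
Put the 5×4 matrix [v₁|v₂|v₃|v₄] into echelon form.
There are 3 pivot columns, so rank = 3.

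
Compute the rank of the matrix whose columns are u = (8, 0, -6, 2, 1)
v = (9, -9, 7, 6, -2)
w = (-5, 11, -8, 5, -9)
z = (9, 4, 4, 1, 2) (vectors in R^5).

Row-reduce the 4×5 matrix with these as rows.
There are 4 pivot columns, so rank = 4.

4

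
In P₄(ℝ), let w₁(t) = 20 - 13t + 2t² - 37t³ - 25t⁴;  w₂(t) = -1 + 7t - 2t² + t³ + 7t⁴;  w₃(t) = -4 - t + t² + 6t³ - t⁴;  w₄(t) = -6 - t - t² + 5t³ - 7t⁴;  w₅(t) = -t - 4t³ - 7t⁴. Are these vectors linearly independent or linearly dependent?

Write each element as a coordinate vector in ℝ⁵ using {1, t, …, t⁴}.
Form the 5×5 matrix with these as columns; its determinant is 0.
A zero determinant means the columns are linearly dependent.

linearly dependent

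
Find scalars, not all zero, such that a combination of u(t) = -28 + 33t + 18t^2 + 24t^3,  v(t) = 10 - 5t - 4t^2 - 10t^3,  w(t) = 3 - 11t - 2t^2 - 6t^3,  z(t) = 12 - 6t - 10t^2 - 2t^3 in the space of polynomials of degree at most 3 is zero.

Take coordinates with respect to {1, t, …, t^3}.
Set up α₁u + … + α₄z = 0 and solve the homogeneous system.
The free variable yields coefficients (1, 1, 2, 1) (any nonzero multiple also works).

u + v + 2w + z = 0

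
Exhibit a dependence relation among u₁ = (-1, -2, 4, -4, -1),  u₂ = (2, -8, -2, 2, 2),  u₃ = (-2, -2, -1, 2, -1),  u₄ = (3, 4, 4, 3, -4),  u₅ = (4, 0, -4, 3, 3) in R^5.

Write the vectors as columns of a matrix and find a nonzero vector in its null space.
One solution (up to scaling) is (2, -1, 2, 0, 2).

2u₁ - u₂ + 2u₃ + 2u₅ = 0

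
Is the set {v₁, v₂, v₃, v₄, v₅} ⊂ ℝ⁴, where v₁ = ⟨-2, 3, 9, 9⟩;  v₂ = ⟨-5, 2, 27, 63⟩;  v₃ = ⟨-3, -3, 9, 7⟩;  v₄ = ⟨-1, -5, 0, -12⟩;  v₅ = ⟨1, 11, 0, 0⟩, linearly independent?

There are 5 vectors in a 4-dimensional space, so they cannot be linearly independent.

linearly dependent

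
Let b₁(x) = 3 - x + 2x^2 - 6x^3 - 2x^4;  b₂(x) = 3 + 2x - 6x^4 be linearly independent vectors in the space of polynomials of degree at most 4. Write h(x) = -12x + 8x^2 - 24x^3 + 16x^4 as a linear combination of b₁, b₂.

Work in coordinates with respect to the standard basis {1, x, …, x^4}.
Write h = c₁b₁ + c₂b₂ and equate components.
The system has the unique solution (c₁, c₂) = (4, -4).

h = 4b₁ - 4b₂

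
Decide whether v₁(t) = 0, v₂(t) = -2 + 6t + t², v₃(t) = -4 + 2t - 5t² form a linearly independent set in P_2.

Take coordinates with respect to the standard basis {1, t, t²}.
One of the vectors is the zero vector, so the set is linearly dependent.

linearly dependent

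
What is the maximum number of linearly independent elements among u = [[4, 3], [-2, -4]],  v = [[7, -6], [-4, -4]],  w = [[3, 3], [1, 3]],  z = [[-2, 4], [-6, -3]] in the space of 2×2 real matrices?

Use coordinates relative to {E₁₁, E₁₂, E₂₁, E₂₂}.
Row-reduce the 4×4 matrix with these as rows.
Reduction leaves 4 leading entries, giving rank 4.

4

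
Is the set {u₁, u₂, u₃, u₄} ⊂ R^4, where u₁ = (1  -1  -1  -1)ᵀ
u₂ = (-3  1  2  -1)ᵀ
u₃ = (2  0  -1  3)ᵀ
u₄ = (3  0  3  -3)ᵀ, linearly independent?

linearly independent

Row-reduce the matrix whose columns are u₁, u₂, u₃, u₄.
The reduction yields 4 nonzero rows, so the rank is 4.
Since rank = 4 (the number of vectors), the set is linearly independent.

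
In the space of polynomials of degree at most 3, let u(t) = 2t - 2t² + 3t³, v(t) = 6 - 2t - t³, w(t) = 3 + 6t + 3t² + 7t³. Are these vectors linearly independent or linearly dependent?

Write each element as a coordinate vector in ℝ⁴ using {1, t, …, t³}.
Place the vectors as rows of a 3×4 matrix and reduce to echelon form.
The reduction yields 3 nonzero rows, so the rank is 3.
Since rank = 3 (the number of vectors), the set is linearly independent.

linearly independent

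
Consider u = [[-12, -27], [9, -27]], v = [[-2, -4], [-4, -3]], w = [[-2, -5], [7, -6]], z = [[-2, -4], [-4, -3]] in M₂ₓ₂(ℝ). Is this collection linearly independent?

Take coordinates with respect to the standard basis {E₁₁, E₁₂, E₂₁, E₂₂}.
Two of the vectors are equal, giving an immediate dependence.

linearly dependent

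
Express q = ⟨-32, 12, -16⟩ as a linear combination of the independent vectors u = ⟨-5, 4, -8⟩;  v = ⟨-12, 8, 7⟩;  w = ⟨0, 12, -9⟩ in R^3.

q = 4u + v - w

Solve the system with u, v, w as columns and q as the right-hand side.
The system has the unique solution (c₁, c₂, c₃) = (4, 1, -1).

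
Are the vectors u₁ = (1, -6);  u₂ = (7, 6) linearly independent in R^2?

linearly independent

Form the 2×2 matrix with these as columns; its determinant is 48.
A nonzero determinant means the columns are linearly independent.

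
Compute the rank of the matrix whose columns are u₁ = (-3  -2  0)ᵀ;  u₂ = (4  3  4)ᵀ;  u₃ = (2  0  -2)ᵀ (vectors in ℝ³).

3

Apply Gaussian elimination to the matrix whose rows are u₁, u₂, u₃.
There are 3 pivot columns, so rank = 3.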